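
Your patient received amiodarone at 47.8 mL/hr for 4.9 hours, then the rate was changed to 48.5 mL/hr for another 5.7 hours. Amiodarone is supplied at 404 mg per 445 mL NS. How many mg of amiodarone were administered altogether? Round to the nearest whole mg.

Concentration = 404 mg ÷ 445 mL = 0.9078652 mg/mL
Stage 1: 47.8 mL/hr × 4.9 hr = 234.22 mL → 234.22 mL × 0.9078652 mg/mL = 212.6402 mg
Stage 2: 48.5 mL/hr × 5.7 hr = 276.45 mL → 276.45 mL × 0.9078652 mg/mL = 250.9793 mg
Total = 212.6402 + 250.9793 = 463.6195 mg

464 mg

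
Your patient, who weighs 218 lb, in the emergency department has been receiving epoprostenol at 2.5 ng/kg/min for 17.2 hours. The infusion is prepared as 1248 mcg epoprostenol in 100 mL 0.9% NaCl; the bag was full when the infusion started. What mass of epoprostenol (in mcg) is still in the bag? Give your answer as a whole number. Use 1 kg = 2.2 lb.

992 mcg

Weight = 218 lb ÷ 2.2 lb/kg = 99.09091 kg
Dose = 2.5 ng/kg/min × 99.09091 kg = 247.7273 ng/min
247.7273 ng/min × 60 min/hr = 14863.64 ng/hr
Concentration = 1248 mcg ÷ 100 mL = 12.48 mcg/mL = 12480 ng/mL
Rate = 14863.64 ng/hr ÷ 12480 ng/mL = 1.190997 mL/hr
Volume infused = 1.190997 mL/hr × 17.2 hr = 20.48514 mL
Volume remaining = 100 − 20.48514 = 79.51486 mL
Drug remaining = 79.51486 mL × 12480 ng/mL = 992345.5 ng = 992.3455 mcg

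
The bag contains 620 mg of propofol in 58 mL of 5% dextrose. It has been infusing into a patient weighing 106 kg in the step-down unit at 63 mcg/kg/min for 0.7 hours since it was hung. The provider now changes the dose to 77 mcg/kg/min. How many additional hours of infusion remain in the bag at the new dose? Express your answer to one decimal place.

Initial rate:
Dose = 63 mcg/kg/min × 106 kg = 6678 mcg/min
6678 mcg/min × 60 min/hr = 400680 mcg/hr
Concentration = 620 mg ÷ 58 mL = 10.68966 mg/mL = 10689.66 mcg/mL
Rate = 400680 mcg/hr ÷ 10689.66 mcg/mL = 37.48297 mL/hr
Volume infused so far = 37.48297 mL/hr × 0.7 hr = 26.23808 mL
Volume remaining = 58 − 26.23808 = 31.76192 mL
New rate:
Dose = 77 mcg/kg/min × 106 kg = 8162 mcg/min
8162 mcg/min × 60 min/hr = 489720 mcg/hr
Rate = 489720 mcg/hr ÷ 10689.66 mcg/mL = 45.81252 mL/hr
Time remaining = 31.76192 mL ÷ 45.81252 mL/hr = 0.6933023 hr

0.7 hours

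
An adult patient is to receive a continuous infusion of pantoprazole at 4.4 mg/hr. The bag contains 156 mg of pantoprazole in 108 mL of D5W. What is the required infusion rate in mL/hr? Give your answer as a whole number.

Concentration = 156 mg ÷ 108 mL = 1.444444 mg/mL
Rate = 4.4 mg/hr ÷ 1.444444 mg/mL = 3.046154 mL/hr

3 mL/hr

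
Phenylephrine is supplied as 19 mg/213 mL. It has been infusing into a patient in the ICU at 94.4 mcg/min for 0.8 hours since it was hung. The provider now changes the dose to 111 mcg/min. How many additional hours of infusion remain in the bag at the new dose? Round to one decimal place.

2.2 hours

Initial rate:
94.4 mcg/min × 60 min/hr = 5664 mcg/hr
Concentration = 19 mg ÷ 213 mL = 0.08920188 mg/mL = 89.20188 mcg/mL
Rate = 5664 mcg/hr ÷ 89.20188 mcg/mL = 63.49642 mL/hr
Volume infused so far = 63.49642 mL/hr × 0.8 hr = 50.79714 mL
Volume remaining = 213 − 50.79714 = 162.2029 mL
New rate:
111 mcg/min × 60 min/hr = 6660 mcg/hr
Rate = 6660 mcg/hr ÷ 89.20188 mcg/mL = 74.66211 mL/hr
Time remaining = 162.2029 mL ÷ 74.66211 mL/hr = 2.172492 hr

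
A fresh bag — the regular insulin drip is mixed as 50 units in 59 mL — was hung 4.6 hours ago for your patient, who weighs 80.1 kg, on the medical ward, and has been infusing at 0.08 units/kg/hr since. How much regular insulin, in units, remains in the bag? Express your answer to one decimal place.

20.5 units

Dose = 0.08 units/kg/hr × 80.1 kg = 6.408 units/hr
Concentration = 50 units ÷ 59 mL = 0.8474576 units/mL
Rate = 6.408 units/hr ÷ 0.8474576 units/mL = 7.56144 mL/hr
Volume infused = 7.56144 mL/hr × 4.6 hr = 34.78262 mL
Volume remaining = 59 − 34.78262 = 24.21738 mL
Drug remaining = 24.21738 mL × 0.8474576 units/mL = 20.5232 units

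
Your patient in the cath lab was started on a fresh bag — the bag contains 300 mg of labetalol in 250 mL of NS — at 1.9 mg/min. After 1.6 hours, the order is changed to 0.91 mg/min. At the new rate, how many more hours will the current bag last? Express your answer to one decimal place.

Initial rate:
1.9 mg/min × 60 min/hr = 114 mg/hr
Concentration = 300 mg ÷ 250 mL = 1.2 mg/mL
Rate = 114 mg/hr ÷ 1.2 mg/mL = 95 mL/hr
Volume infused so far = 95 mL/hr × 1.6 hr = 152 mL
Volume remaining = 250 − 152 = 98 mL
New rate:
0.91 mg/min × 60 min/hr = 54.6 mg/hr
Rate = 54.6 mg/hr ÷ 1.2 mg/mL = 45.5 mL/hr
Time remaining = 98 mL ÷ 45.5 mL/hr = 2.153846 hr

2.2 hours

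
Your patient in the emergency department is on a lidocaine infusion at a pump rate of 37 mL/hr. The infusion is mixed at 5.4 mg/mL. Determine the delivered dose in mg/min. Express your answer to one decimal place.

3.3 mg/min

Drug rate = 37 mL/hr × 5.4 mg/mL = 199.8 mg/hr
199.8 mg/hr ÷ 60 min/hr = 3.33 mg/min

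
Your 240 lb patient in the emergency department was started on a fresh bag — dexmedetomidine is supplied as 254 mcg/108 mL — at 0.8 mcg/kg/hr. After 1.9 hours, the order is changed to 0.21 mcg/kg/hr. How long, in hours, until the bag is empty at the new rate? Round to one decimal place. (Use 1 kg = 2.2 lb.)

Initial rate:
Weight = 240 lb ÷ 2.2 lb/kg = 109.0909 kg
Dose = 0.8 mcg/kg/hr × 109.0909 kg = 87.27273 mcg/hr
Concentration = 254 mcg ÷ 108 mL = 2.351852 mcg/mL
Rate = 87.27273 mcg/hr ÷ 2.351852 mcg/mL = 37.10809 mL/hr
Volume infused so far = 37.10809 mL/hr × 1.9 hr = 70.50537 mL
Volume remaining = 108 − 70.50537 = 37.49463 mL
New rate:
Dose = 0.21 mcg/kg/hr × 109.0909 kg = 22.90909 mcg/hr
Rate = 22.90909 mcg/hr ÷ 2.351852 mcg/mL = 9.740873 mL/hr
Time remaining = 37.49463 mL ÷ 9.740873 mL/hr = 3.849206 hr

3.8 hours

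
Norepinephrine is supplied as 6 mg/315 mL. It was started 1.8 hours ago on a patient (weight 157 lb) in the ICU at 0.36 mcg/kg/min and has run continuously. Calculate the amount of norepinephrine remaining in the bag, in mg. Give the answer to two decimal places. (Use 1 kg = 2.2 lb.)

Weight = 157 lb ÷ 2.2 lb/kg = 71.36364 kg
Dose = 0.36 mcg/kg/min × 71.36364 kg = 25.69091 mcg/min
25.69091 mcg/min × 60 min/hr = 1541.455 mcg/hr
Concentration = 6 mg ÷ 315 mL = 0.01904762 mg/mL = 19.04762 mcg/mL
Rate = 1541.455 mcg/hr ÷ 19.04762 mcg/mL = 80.92636 mL/hr
Volume infused = 80.92636 mL/hr × 1.8 hr = 145.6675 mL
Volume remaining = 315 − 145.6675 = 169.3325 mL
Drug remaining = 169.3325 mL × 19.04762 mcg/mL = 3225.382 mcg = 3.225382 mg

3.23 mg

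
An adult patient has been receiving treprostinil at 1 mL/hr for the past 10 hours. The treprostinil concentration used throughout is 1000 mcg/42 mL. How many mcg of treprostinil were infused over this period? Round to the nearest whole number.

238 mcg

Concentration = 1000 mcg ÷ 42 mL = 23.80952 mcg/mL = 23809.52 ng/mL
Drug rate = 1 mL/hr × 23809.52 ng/mL = 23809.52 ng/hr
Total = 23809.52 ng/hr × 10 hr = 238095.2 ng = 238.0952 mcg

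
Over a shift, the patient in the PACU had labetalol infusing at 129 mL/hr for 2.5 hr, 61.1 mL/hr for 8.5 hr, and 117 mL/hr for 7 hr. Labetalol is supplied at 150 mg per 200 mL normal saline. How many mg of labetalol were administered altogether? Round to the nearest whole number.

Concentration = 150 mg ÷ 200 mL = 0.75 mg/mL
Stage 1: 129 mL/hr × 2.5 hr = 322.5 mL → 322.5 mL × 0.75 mg/mL = 241.875 mg
Stage 2: 61.1 mL/hr × 8.5 hr = 519.35 mL → 519.35 mL × 0.75 mg/mL = 389.5125 mg
Stage 3: 117 mL/hr × 7 hr = 819 mL → 819 mL × 0.75 mg/mL = 614.25 mg
Total = 241.875 + 389.5125 + 614.25 = 1245.637 mg

1246 mg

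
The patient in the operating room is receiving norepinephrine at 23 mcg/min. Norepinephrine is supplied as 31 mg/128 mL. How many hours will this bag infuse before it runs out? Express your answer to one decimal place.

22.5 hours

23 mcg/min × 60 min/hr = 1380 mcg/hr
Concentration = 31 mg ÷ 128 mL = 0.2421875 mg/mL = 242.1875 mcg/mL
Rate = 1380 mcg/hr ÷ 242.1875 mcg/mL = 5.698065 mL/hr
Duration = 128 mL ÷ 5.698065 mL/hr = 22.46377 hr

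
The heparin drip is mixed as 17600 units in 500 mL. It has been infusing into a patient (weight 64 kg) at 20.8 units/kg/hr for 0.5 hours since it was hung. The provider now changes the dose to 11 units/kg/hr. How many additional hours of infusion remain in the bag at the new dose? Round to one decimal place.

Initial rate:
Dose = 20.8 units/kg/hr × 64 kg = 1331.2 units/hr
Concentration = 17600 units ÷ 500 mL = 35.2 units/mL
Rate = 1331.2 units/hr ÷ 35.2 units/mL = 37.81818 mL/hr
Volume infused so far = 37.81818 mL/hr × 0.5 hr = 18.90909 mL
Volume remaining = 500 − 18.90909 = 481.0909 mL
New rate:
Dose = 11 units/kg/hr × 64 kg = 704 units/hr
Rate = 704 units/hr ÷ 35.2 units/mL = 20 mL/hr
Time remaining = 481.0909 mL ÷ 20 mL/hr = 24.05455 hr

24.1 hours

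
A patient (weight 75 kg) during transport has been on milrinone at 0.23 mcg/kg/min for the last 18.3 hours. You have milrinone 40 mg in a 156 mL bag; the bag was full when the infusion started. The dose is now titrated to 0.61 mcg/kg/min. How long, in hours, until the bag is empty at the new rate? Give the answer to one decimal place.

7.7 hours

Initial rate:
Dose = 0.23 mcg/kg/min × 75 kg = 17.25 mcg/min
17.25 mcg/min × 60 min/hr = 1035 mcg/hr
Concentration = 40 mg ÷ 156 mL = 0.2564103 mg/mL = 256.4103 mcg/mL
Rate = 1035 mcg/hr ÷ 256.4103 mcg/mL = 4.0365 mL/hr
Volume infused so far = 4.0365 mL/hr × 18.3 hr = 73.86795 mL
Volume remaining = 156 − 73.86795 = 82.13205 mL
New rate:
Dose = 0.61 mcg/kg/min × 75 kg = 45.75 mcg/min
45.75 mcg/min × 60 min/hr = 2745 mcg/hr
Rate = 2745 mcg/hr ÷ 256.4103 mcg/mL = 10.7055 mL/hr
Time remaining = 82.13205 mL ÷ 10.7055 mL/hr = 7.671949 hr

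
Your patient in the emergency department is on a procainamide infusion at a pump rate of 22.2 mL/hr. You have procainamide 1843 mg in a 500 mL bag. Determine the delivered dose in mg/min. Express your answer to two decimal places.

Concentration = 1843 mg ÷ 500 mL = 3.686 mg/mL
Drug rate = 22.2 mL/hr × 3.686 mg/mL = 81.8292 mg/hr
81.8292 mg/hr ÷ 60 min/hr = 1.36382 mg/min

1.36 mg/min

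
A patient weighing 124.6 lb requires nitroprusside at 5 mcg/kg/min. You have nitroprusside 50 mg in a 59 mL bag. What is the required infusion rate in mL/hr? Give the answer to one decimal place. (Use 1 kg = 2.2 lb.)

Weight = 124.6 lb ÷ 2.2 lb/kg = 56.63636 kg
Dose = 5 mcg/kg/min × 56.63636 kg = 283.1818 mcg/min
283.1818 mcg/min × 60 min/hr = 16990.91 mcg/hr
Concentration = 50 mg ÷ 59 mL = 0.8474576 mg/mL = 847.4576 mcg/mL
Rate = 16990.91 mcg/hr ÷ 847.4576 mcg/mL = 20.04927 mL/hr

20.0 mL/hr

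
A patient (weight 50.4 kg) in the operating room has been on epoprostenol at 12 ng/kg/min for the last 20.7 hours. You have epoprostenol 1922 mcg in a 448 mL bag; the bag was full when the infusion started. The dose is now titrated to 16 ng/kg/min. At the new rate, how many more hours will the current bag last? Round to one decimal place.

Initial rate:
Dose = 12 ng/kg/min × 50.4 kg = 604.8 ng/min
604.8 ng/min × 60 min/hr = 36288 ng/hr
Concentration = 1922 mcg ÷ 448 mL = 4.290179 mcg/mL = 4290.179 ng/mL
Rate = 36288 ng/hr ÷ 4290.179 ng/mL = 8.458389 mL/hr
Volume infused so far = 8.458389 mL/hr × 20.7 hr = 175.0887 mL
Volume remaining = 448 − 175.0887 = 272.9113 mL
New rate:
Dose = 16 ng/kg/min × 50.4 kg = 806.4 ng/min
806.4 ng/min × 60 min/hr = 48384 ng/hr
Rate = 48384 ng/hr ÷ 4290.179 ng/mL = 11.27785 mL/hr
Time remaining = 272.9113 mL ÷ 11.27785 mL/hr = 24.19888 hr

24.2 hours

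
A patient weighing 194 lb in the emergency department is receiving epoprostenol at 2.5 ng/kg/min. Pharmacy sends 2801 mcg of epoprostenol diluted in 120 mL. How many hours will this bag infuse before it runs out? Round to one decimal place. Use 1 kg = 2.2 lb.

211.8 hours

Weight = 194 lb ÷ 2.2 lb/kg = 88.18182 kg
Dose = 2.5 ng/kg/min × 88.18182 kg = 220.4545 ng/min
220.4545 ng/min × 60 min/hr = 13227.27 ng/hr
Concentration = 2801 mcg ÷ 120 mL = 23.34167 mcg/mL = 23341.67 ng/mL
Rate = 13227.27 ng/hr ÷ 23341.67 ng/mL = 0.5666807 mL/hr
Duration = 120 mL ÷ 0.5666807 mL/hr = 211.7595 hr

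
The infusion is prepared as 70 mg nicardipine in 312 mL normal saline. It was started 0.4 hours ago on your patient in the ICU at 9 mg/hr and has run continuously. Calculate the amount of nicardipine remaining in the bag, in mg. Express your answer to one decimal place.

66.4 mg

Concentration = 70 mg ÷ 312 mL = 0.224359 mg/mL
Rate = 9 mg/hr ÷ 0.224359 mg/mL = 40.11429 mL/hr
Volume infused = 40.11429 mL/hr × 0.4 hr = 16.04571 mL
Volume remaining = 312 − 16.04571 = 295.9543 mL
Drug remaining = 295.9543 mL × 0.224359 mg/mL = 66.4 mg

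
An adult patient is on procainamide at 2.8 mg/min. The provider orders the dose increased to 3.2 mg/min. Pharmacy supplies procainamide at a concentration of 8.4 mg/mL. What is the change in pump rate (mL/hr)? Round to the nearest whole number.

At the current dose:
2.8 mg/min × 60 min/hr = 168 mg/hr
Rate = 168 mg/hr ÷ 8.4 mg/mL = 20 mL/hr
At the new dose:
3.2 mg/min × 60 min/hr = 192 mg/hr
Rate = 192 mg/hr ÷ 8.4 mg/mL = 22.85714 mL/hr
Change = 22.85714 − 20 = 2.857143 mL/hr → 2.857143 mL/hr increase

3 mL/hr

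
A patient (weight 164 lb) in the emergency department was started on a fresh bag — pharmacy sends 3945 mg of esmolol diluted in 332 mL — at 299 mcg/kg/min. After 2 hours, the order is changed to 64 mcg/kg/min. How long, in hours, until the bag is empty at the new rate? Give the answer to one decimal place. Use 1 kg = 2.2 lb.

4.4 hours

Initial rate:
Weight = 164 lb ÷ 2.2 lb/kg = 74.54545 kg
Dose = 299 mcg/kg/min × 74.54545 kg = 22289.09 mcg/min
22289.09 mcg/min × 60 min/hr = 1337345 mcg/hr
Concentration = 3945 mg ÷ 332 mL = 11.88253 mg/mL = 11882.53 mcg/mL
Rate = 1337345 mcg/hr ÷ 11882.53 mcg/mL = 112.5472 mL/hr
Volume infused so far = 112.5472 mL/hr × 2 hr = 225.0944 mL
Volume remaining = 332 − 225.0944 = 106.9056 mL
New rate:
Dose = 64 mcg/kg/min × 74.54545 kg = 4770.909 mcg/min
4770.909 mcg/min × 60 min/hr = 286254.5 mcg/hr
Rate = 286254.5 mcg/hr ÷ 11882.53 mcg/mL = 24.09037 mL/hr
Time remaining = 106.9056 mL ÷ 24.09037 mL/hr = 4.437691 hr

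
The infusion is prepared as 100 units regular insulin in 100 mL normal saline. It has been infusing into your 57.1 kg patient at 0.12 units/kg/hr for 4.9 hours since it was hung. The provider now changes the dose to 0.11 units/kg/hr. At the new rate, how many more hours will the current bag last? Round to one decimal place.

Initial rate:
Dose = 0.12 units/kg/hr × 57.1 kg = 6.852 units/hr
Concentration = 100 units ÷ 100 mL = 1 units/mL
Rate = 6.852 units/hr ÷ 1 units/mL = 6.852 mL/hr
Volume infused so far = 6.852 mL/hr × 4.9 hr = 33.5748 mL
Volume remaining = 100 − 33.5748 = 66.4252 mL
New rate:
Dose = 0.11 units/kg/hr × 57.1 kg = 6.281 units/hr
Rate = 6.281 units/hr ÷ 1 units/mL = 6.281 mL/hr
Time remaining = 66.4252 mL ÷ 6.281 mL/hr = 10.57558 hr

10.6 hours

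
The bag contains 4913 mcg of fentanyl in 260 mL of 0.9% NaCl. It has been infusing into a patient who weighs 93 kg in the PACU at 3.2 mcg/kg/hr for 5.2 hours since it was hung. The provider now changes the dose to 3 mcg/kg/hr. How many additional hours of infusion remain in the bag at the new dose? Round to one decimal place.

12.1 hours

Initial rate:
Dose = 3.2 mcg/kg/hr × 93 kg = 297.6 mcg/hr
Concentration = 4913 mcg ÷ 260 mL = 18.89615 mcg/mL
Rate = 297.6 mcg/hr ÷ 18.89615 mcg/mL = 15.74924 mL/hr
Volume infused so far = 15.74924 mL/hr × 5.2 hr = 81.89603 mL
Volume remaining = 260 − 81.89603 = 178.104 mL
New rate:
Dose = 3 mcg/kg/hr × 93 kg = 279 mcg/hr
Rate = 279 mcg/hr ÷ 18.89615 mcg/mL = 14.76491 mL/hr
Time remaining = 178.104 mL ÷ 14.76491 mL/hr = 12.06265 hr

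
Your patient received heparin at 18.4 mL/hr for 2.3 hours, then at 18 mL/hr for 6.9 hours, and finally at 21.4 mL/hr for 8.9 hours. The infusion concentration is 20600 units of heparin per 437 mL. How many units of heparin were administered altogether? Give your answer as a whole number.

Concentration = 20600 units ÷ 437 mL = 47.13959 units/mL
Stage 1: 18.4 mL/hr × 2.3 hr = 42.32 mL → 42.32 mL × 47.13959 units/mL = 1994.947 units
Stage 2: 18 mL/hr × 6.9 hr = 124.2 mL → 124.2 mL × 47.13959 units/mL = 5854.737 units
Stage 3: 21.4 mL/hr × 8.9 hr = 190.46 mL → 190.46 mL × 47.13959 units/mL = 8978.206 units
Total = 1994.947 + 5854.737 + 8978.206 = 16827.89 units

16828 units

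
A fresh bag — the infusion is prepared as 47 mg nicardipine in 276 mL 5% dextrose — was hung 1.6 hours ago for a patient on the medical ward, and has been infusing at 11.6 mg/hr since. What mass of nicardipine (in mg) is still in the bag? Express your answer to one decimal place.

Concentration = 47 mg ÷ 276 mL = 0.1702899 mg/mL
Rate = 11.6 mg/hr ÷ 0.1702899 mg/mL = 68.11915 mL/hr
Volume infused = 68.11915 mL/hr × 1.6 hr = 108.9906 mL
Volume remaining = 276 − 108.9906 = 167.0094 mL
Drug remaining = 167.0094 mL × 0.1702899 mg/mL = 28.44 mg

28.4 mg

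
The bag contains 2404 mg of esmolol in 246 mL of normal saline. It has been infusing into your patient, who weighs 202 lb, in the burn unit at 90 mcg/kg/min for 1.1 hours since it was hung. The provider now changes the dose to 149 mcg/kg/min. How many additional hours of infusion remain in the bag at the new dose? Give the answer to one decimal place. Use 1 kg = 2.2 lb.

2.3 hours

Initial rate:
Weight = 202 lb ÷ 2.2 lb/kg = 91.81818 kg
Dose = 90 mcg/kg/min × 91.81818 kg = 8263.636 mcg/min
8263.636 mcg/min × 60 min/hr = 495818.2 mcg/hr
Concentration = 2404 mg ÷ 246 mL = 9.772358 mg/mL = 9772.358 mcg/mL
Rate = 495818.2 mcg/hr ÷ 9772.358 mcg/mL = 50.7368 mL/hr
Volume infused so far = 50.7368 mL/hr × 1.1 hr = 55.81048 mL
Volume remaining = 246 − 55.81048 = 190.1895 mL
New rate:
Dose = 149 mcg/kg/min × 91.81818 kg = 13680.91 mcg/min
13680.91 mcg/min × 60 min/hr = 820854.5 mcg/hr
Rate = 820854.5 mcg/hr ÷ 9772.358 mcg/mL = 83.99759 mL/hr
Time remaining = 190.1895 mL ÷ 83.99759 mL/hr = 2.264226 hr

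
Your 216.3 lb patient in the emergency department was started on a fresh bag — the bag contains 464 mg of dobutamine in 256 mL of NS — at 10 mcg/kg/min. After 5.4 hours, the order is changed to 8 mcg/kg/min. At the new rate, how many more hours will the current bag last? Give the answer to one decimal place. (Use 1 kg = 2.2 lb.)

3.1 hours

Initial rate:
Weight = 216.3 lb ÷ 2.2 lb/kg = 98.31818 kg
Dose = 10 mcg/kg/min × 98.31818 kg = 983.1818 mcg/min
983.1818 mcg/min × 60 min/hr = 58990.91 mcg/hr
Concentration = 464 mg ÷ 256 mL = 1.8125 mg/mL = 1812.5 mcg/mL
Rate = 58990.91 mcg/hr ÷ 1812.5 mcg/mL = 32.54671 mL/hr
Volume infused so far = 32.54671 mL/hr × 5.4 hr = 175.7522 mL
Volume remaining = 256 − 175.7522 = 80.24777 mL
New rate:
Dose = 8 mcg/kg/min × 98.31818 kg = 786.5455 mcg/min
786.5455 mcg/min × 60 min/hr = 47192.73 mcg/hr
Rate = 47192.73 mcg/hr ÷ 1812.5 mcg/mL = 26.03737 mL/hr
Time remaining = 80.24777 mL ÷ 26.03737 mL/hr = 3.082023 hr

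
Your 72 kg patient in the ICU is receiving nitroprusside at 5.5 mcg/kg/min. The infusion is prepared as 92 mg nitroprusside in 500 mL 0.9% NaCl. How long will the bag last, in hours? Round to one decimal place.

Dose = 5.5 mcg/kg/min × 72 kg = 396 mcg/min
396 mcg/min × 60 min/hr = 23760 mcg/hr
Concentration = 92 mg ÷ 500 mL = 0.184 mg/mL = 184 mcg/mL
Rate = 23760 mcg/hr ÷ 184 mcg/mL = 129.1304 mL/hr
Duration = 500 mL ÷ 129.1304 mL/hr = 3.872054 hr

3.9 hours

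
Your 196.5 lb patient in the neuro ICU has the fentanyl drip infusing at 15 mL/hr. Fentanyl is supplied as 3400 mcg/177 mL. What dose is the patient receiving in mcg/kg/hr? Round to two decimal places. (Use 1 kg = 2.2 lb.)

3.23 mcg/kg/hr

Weight = 196.5 lb ÷ 2.2 lb/kg = 89.31818 kg
Concentration = 3400 mcg ÷ 177 mL = 19.20904 mcg/mL
Drug rate = 15 mL/hr × 19.20904 mcg/mL = 288.1356 mcg/hr
288.1356 mcg/hr ÷ 89.31818 kg = 3.225946 mcg/kg/hr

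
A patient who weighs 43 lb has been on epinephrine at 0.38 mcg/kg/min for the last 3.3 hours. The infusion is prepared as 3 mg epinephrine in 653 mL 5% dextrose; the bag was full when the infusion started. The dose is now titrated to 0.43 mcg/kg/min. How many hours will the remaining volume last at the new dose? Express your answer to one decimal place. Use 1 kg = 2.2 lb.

Initial rate:
Weight = 43 lb ÷ 2.2 lb/kg = 19.54545 kg
Dose = 0.38 mcg/kg/min × 19.54545 kg = 7.427273 mcg/min
7.427273 mcg/min × 60 min/hr = 445.6364 mcg/hr
Concentration = 3 mg ÷ 653 mL = 0.004594181 mg/mL = 4.594181 mcg/mL
Rate = 445.6364 mcg/hr ÷ 4.594181 mcg/mL = 97.00018 mL/hr
Volume infused so far = 97.00018 mL/hr × 3.3 hr = 320.1006 mL
Volume remaining = 653 − 320.1006 = 332.8994 mL
New rate:
Dose = 0.43 mcg/kg/min × 19.54545 kg = 8.404545 mcg/min
8.404545 mcg/min × 60 min/hr = 504.2727 mcg/hr
Rate = 504.2727 mcg/hr ÷ 4.594181 mcg/mL = 109.7634 mL/hr
Time remaining = 332.8994 mL ÷ 109.7634 mL/hr = 3.032883 hr

3.0 hours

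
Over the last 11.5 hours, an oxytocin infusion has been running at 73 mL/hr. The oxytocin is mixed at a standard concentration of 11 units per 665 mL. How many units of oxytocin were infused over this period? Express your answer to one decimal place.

13.9 units

Concentration = 11 units ÷ 665 mL = 0.01654135 units/mL = 16.54135 milliunits/mL
Drug rate = 73 mL/hr × 16.54135 milliunits/mL = 1207.519 milliunits/hr
Total = 1207.519 milliunits/hr × 11.5 hr = 13886.47 milliunits = 13.88647 units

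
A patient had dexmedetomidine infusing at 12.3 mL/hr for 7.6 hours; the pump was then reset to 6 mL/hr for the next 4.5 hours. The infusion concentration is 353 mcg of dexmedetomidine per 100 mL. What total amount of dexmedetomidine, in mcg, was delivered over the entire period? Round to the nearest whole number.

Concentration = 353 mcg ÷ 100 mL = 3.53 mcg/mL
Stage 1: 12.3 mL/hr × 7.6 hr = 93.48 mL → 93.48 mL × 3.53 mcg/mL = 329.9844 mcg
Stage 2: 6 mL/hr × 4.5 hr = 27 mL → 27 mL × 3.53 mcg/mL = 95.31 mcg
Total = 329.9844 + 95.31 = 425.2944 mcg

425 mcg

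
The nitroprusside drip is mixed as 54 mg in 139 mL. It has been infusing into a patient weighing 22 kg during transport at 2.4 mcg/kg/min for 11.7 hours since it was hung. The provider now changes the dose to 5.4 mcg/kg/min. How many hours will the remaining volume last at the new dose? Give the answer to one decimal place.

Initial rate:
Dose = 2.4 mcg/kg/min × 22 kg = 52.8 mcg/min
52.8 mcg/min × 60 min/hr = 3168 mcg/hr
Concentration = 54 mg ÷ 139 mL = 0.3884892 mg/mL = 388.4892 mcg/mL
Rate = 3168 mcg/hr ÷ 388.4892 mcg/mL = 8.154667 mL/hr
Volume infused so far = 8.154667 mL/hr × 11.7 hr = 95.4096 mL
Volume remaining = 139 − 95.4096 = 43.5904 mL
New rate:
Dose = 5.4 mcg/kg/min × 22 kg = 118.8 mcg/min
118.8 mcg/min × 60 min/hr = 7128 mcg/hr
Rate = 7128 mcg/hr ÷ 388.4892 mcg/mL = 18.348 mL/hr
Time remaining = 43.5904 mL ÷ 18.348 mL/hr = 2.375758 hr

2.4 hours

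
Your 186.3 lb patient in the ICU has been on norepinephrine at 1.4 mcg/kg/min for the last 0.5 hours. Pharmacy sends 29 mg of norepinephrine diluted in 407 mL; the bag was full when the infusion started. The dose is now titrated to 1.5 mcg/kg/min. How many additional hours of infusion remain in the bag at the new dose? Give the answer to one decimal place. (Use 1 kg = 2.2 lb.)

Initial rate:
Weight = 186.3 lb ÷ 2.2 lb/kg = 84.68182 kg
Dose = 1.4 mcg/kg/min × 84.68182 kg = 118.5545 mcg/min
118.5545 mcg/min × 60 min/hr = 7113.273 mcg/hr
Concentration = 29 mg ÷ 407 mL = 0.07125307 mg/mL = 71.25307 mcg/mL
Rate = 7113.273 mcg/hr ÷ 71.25307 mcg/mL = 99.8311 mL/hr
Volume infused so far = 99.8311 mL/hr × 0.5 hr = 49.91555 mL
Volume remaining = 407 − 49.91555 = 357.0844 mL
New rate:
Dose = 1.5 mcg/kg/min × 84.68182 kg = 127.0227 mcg/min
127.0227 mcg/min × 60 min/hr = 7621.364 mcg/hr
Rate = 7621.364 mcg/hr ÷ 71.25307 mcg/mL = 106.9619 mL/hr
Time remaining = 357.0844 mL ÷ 106.9619 mL/hr = 3.338427 hr

3.3 hours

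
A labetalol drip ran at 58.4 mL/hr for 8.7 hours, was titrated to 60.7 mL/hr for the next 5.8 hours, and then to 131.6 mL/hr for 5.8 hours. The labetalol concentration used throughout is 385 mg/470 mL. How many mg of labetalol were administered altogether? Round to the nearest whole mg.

Concentration = 385 mg ÷ 470 mL = 0.8191489 mg/mL
Stage 1: 58.4 mL/hr × 8.7 hr = 508.08 mL → 508.08 mL × 0.8191489 mg/mL = 416.1932 mg
Stage 2: 60.7 mL/hr × 5.8 hr = 352.06 mL → 352.06 mL × 0.8191489 mg/mL = 288.3896 mg
Stage 3: 131.6 mL/hr × 5.8 hr = 763.28 mL → 763.28 mL × 0.8191489 mg/mL = 625.24 mg
Total = 416.1932 + 288.3896 + 625.24 = 1329.823 mg

1330 mg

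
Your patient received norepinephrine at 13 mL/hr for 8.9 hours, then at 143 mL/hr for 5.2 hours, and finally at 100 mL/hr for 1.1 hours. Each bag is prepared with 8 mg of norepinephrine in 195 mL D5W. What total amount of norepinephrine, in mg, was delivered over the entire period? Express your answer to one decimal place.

39.8 mg

Concentration = 8 mg ÷ 195 mL = 0.04102564 mg/mL
Stage 1: 13 mL/hr × 8.9 hr = 115.7 mL → 115.7 mL × 0.04102564 mg/mL = 4.746667 mg
Stage 2: 143 mL/hr × 5.2 hr = 743.6 mL → 743.6 mL × 0.04102564 mg/mL = 30.50667 mg
Stage 3: 100 mL/hr × 1.1 hr = 110 mL → 110 mL × 0.04102564 mg/mL = 4.512821 mg
Total = 4.746667 + 30.50667 + 4.512821 = 39.76615 mg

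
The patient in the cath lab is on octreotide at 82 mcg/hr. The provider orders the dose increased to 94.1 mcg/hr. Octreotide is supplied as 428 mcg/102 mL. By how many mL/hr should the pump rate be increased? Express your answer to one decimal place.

At the current dose:
Concentration = 428 mcg ÷ 102 mL = 4.196078 mcg/mL
Rate = 82 mcg/hr ÷ 4.196078 mcg/mL = 19.54206 mL/hr
At the new dose:
Rate = 94.1 mcg/hr ÷ 4.196078 mcg/mL = 22.4257 mL/hr
Change = 22.4257 − 19.54206 = 2.883645 mL/hr → 2.883645 mL/hr increase

2.9 mL/hr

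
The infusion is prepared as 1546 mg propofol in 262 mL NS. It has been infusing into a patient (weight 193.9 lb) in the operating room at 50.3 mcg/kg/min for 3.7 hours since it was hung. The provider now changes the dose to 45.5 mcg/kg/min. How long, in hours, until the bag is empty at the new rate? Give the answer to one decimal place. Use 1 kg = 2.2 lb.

Initial rate:
Weight = 193.9 lb ÷ 2.2 lb/kg = 88.13636 kg
Dose = 50.3 mcg/kg/min × 88.13636 kg = 4433.259 mcg/min
4433.259 mcg/min × 60 min/hr = 265995.5 mcg/hr
Concentration = 1546 mg ÷ 262 mL = 5.900763 mg/mL = 5900.763 mcg/mL
Rate = 265995.5 mcg/hr ÷ 5900.763 mcg/mL = 45.07816 mL/hr
Volume infused so far = 45.07816 mL/hr × 3.7 hr = 166.7892 mL
Volume remaining = 262 − 166.7892 = 95.21081 mL
New rate:
Dose = 45.5 mcg/kg/min × 88.13636 kg = 4010.205 mcg/min
4010.205 mcg/min × 60 min/hr = 240612.3 mcg/hr
Rate = 240612.3 mcg/hr ÷ 5900.763 mcg/mL = 40.77647 mL/hr
Time remaining = 95.21081 mL ÷ 40.77647 mL/hr = 2.334945 hr

2.3 hours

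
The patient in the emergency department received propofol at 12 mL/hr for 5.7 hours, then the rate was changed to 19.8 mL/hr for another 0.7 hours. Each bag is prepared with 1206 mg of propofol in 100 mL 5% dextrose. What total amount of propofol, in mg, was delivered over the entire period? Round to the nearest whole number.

Concentration = 1206 mg ÷ 100 mL = 12.06 mg/mL
Stage 1: 12 mL/hr × 5.7 hr = 68.4 mL → 68.4 mL × 12.06 mg/mL = 824.904 mg
Stage 2: 19.8 mL/hr × 0.7 hr = 13.86 mL → 13.86 mL × 12.06 mg/mL = 167.1516 mg
Total = 824.904 + 167.1516 = 992.0556 mg

992 mg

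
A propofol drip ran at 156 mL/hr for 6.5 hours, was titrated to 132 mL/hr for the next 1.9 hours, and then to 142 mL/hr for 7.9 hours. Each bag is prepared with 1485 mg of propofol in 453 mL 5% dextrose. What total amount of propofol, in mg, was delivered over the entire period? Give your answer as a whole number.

Concentration = 1485 mg ÷ 453 mL = 3.278146 mg/mL
Stage 1: 156 mL/hr × 6.5 hr = 1014 mL → 1014 mL × 3.278146 mg/mL = 3324.04 mg
Stage 2: 132 mL/hr × 1.9 hr = 250.8 mL → 250.8 mL × 3.278146 mg/mL = 822.1589 mg
Stage 3: 142 mL/hr × 7.9 hr = 1121.8 mL → 1121.8 mL × 3.278146 mg/mL = 3677.424 mg
Total = 3324.04 + 822.1589 + 3677.424 = 7823.623 mg

7824 mg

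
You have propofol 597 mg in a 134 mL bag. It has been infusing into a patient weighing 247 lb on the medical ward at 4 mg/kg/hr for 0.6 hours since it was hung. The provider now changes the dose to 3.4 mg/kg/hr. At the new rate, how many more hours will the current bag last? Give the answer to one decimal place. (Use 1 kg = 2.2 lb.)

Initial rate:
Weight = 247 lb ÷ 2.2 lb/kg = 112.2727 kg
Dose = 4 mg/kg/hr × 112.2727 kg = 449.0909 mg/hr
Concentration = 597 mg ÷ 134 mL = 4.455224 mg/mL
Rate = 449.0909 mg/hr ÷ 4.455224 mg/mL = 100.801 mL/hr
Volume infused so far = 100.801 mL/hr × 0.6 hr = 60.48058 mL
Volume remaining = 134 − 60.48058 = 73.51942 mL
New rate:
Dose = 3.4 mg/kg/hr × 112.2727 kg = 381.7273 mg/hr
Rate = 381.7273 mg/hr ÷ 4.455224 mg/mL = 85.68083 mL/hr
Time remaining = 73.51942 mL ÷ 85.68083 mL/hr = 0.8580614 hr

0.9 hours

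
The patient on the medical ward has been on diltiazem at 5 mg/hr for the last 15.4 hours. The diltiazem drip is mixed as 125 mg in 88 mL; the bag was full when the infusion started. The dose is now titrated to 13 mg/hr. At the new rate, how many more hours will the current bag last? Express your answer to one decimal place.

3.7 hours

Initial rate:
Concentration = 125 mg ÷ 88 mL = 1.420455 mg/mL
Rate = 5 mg/hr ÷ 1.420455 mg/mL = 3.52 mL/hr
Volume infused so far = 3.52 mL/hr × 15.4 hr = 54.208 mL
Volume remaining = 88 − 54.208 = 33.792 mL
New rate:
Rate = 13 mg/hr ÷ 1.420455 mg/mL = 9.152 mL/hr
Time remaining = 33.792 mL ÷ 9.152 mL/hr = 3.692308 hr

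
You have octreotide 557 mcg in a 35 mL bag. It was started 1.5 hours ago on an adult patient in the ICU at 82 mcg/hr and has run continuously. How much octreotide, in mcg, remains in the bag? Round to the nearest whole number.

434 mcg

Concentration = 557 mcg ÷ 35 mL = 15.91429 mcg/mL
Rate = 82 mcg/hr ÷ 15.91429 mcg/mL = 5.152603 mL/hr
Volume infused = 5.152603 mL/hr × 1.5 hr = 7.728905 mL
Volume remaining = 35 − 7.728905 = 27.2711 mL
Drug remaining = 27.2711 mL × 15.91429 mcg/mL = 434 mcg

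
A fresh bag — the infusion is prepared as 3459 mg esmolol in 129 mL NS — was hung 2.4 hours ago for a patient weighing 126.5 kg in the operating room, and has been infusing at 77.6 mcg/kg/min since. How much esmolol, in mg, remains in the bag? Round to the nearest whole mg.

2045 mg

Dose = 77.6 mcg/kg/min × 126.5 kg = 9816.4 mcg/min
9816.4 mcg/min × 60 min/hr = 588984 mcg/hr
Concentration = 3459 mg ÷ 129 mL = 26.81395 mg/mL = 26813.95 mcg/mL
Rate = 588984 mcg/hr ÷ 26813.95 mcg/mL = 21.96558 mL/hr
Volume infused = 21.96558 mL/hr × 2.4 hr = 52.71739 mL
Volume remaining = 129 − 52.71739 = 76.28261 mL
Drug remaining = 76.28261 mL × 26813.95 mcg/mL = 2045438 mcg = 2045.438 mg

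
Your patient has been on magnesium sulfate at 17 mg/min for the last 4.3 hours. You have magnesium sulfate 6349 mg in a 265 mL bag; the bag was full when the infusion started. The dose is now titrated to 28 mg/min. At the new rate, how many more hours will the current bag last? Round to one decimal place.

1.2 hours

Initial rate:
17 mg/min × 60 min/hr = 1020 mg/hr
Concentration = 6349 mg ÷ 265 mL = 23.95849 mg/mL
Rate = 1020 mg/hr ÷ 23.95849 mg/mL = 42.57363 mL/hr
Volume infused so far = 42.57363 mL/hr × 4.3 hr = 183.0666 mL
Volume remaining = 265 − 183.0666 = 81.93338 mL
New rate:
28 mg/min × 60 min/hr = 1680 mg/hr
Rate = 1680 mg/hr ÷ 23.95849 mg/mL = 70.12128 mL/hr
Time remaining = 81.93338 mL ÷ 70.12128 mL/hr = 1.168452 hr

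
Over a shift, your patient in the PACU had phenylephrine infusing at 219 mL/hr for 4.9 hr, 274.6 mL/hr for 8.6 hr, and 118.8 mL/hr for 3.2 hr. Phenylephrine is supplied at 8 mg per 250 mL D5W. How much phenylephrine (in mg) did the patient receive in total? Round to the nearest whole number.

122 mg

Concentration = 8 mg ÷ 250 mL = 0.032 mg/mL
Stage 1: 219 mL/hr × 4.9 hr = 1073.1 mL → 1073.1 mL × 0.032 mg/mL = 34.3392 mg
Stage 2: 274.6 mL/hr × 8.6 hr = 2361.56 mL → 2361.56 mL × 0.032 mg/mL = 75.56992 mg
Stage 3: 118.8 mL/hr × 3.2 hr = 380.16 mL → 380.16 mL × 0.032 mg/mL = 12.16512 mg
Total = 34.3392 + 75.56992 + 12.16512 = 122.0742 mg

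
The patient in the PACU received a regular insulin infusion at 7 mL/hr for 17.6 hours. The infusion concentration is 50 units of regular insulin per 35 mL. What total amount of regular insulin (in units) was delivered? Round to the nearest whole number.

176 units

Concentration = 50 units ÷ 35 mL = 1.428571 units/mL
Drug rate = 7 mL/hr × 1.428571 units/mL = 10 units/hr
Total = 10 units/hr × 17.6 hr = 176 units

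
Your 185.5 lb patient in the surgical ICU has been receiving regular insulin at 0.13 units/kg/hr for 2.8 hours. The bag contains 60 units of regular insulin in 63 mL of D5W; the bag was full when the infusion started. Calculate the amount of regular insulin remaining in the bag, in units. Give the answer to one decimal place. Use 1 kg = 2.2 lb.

29.3 units

Weight = 185.5 lb ÷ 2.2 lb/kg = 84.31818 kg
Dose = 0.13 units/kg/hr × 84.31818 kg = 10.96136 units/hr
Concentration = 60 units ÷ 63 mL = 0.952381 units/mL
Rate = 10.96136 units/hr ÷ 0.952381 units/mL = 11.50943 mL/hr
Volume infused = 11.50943 mL/hr × 2.8 hr = 32.22641 mL
Volume remaining = 63 − 32.22641 = 30.77359 mL
Drug remaining = 30.77359 mL × 0.952381 units/mL = 29.30818 units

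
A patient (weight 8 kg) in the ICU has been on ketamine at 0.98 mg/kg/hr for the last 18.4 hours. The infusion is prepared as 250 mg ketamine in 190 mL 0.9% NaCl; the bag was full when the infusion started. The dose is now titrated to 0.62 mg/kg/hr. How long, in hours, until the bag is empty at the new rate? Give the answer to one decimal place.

21.3 hours

Initial rate:
Dose = 0.98 mg/kg/hr × 8 kg = 7.84 mg/hr
Concentration = 250 mg ÷ 190 mL = 1.315789 mg/mL
Rate = 7.84 mg/hr ÷ 1.315789 mg/mL = 5.9584 mL/hr
Volume infused so far = 5.9584 mL/hr × 18.4 hr = 109.6346 mL
Volume remaining = 190 − 109.6346 = 80.36544 mL
New rate:
Dose = 0.62 mg/kg/hr × 8 kg = 4.96 mg/hr
Rate = 4.96 mg/hr ÷ 1.315789 mg/mL = 3.7696 mL/hr
Time remaining = 80.36544 mL ÷ 3.7696 mL/hr = 21.31935 hr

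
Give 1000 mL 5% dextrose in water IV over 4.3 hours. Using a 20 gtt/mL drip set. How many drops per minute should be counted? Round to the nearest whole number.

1000 mL ÷ (4.3 hr × 60 = 258 min) = 3.875969 mL/min
3.875969 mL/min × 20 gtt/mL = 77.51938 gtt/min

78 gtt/min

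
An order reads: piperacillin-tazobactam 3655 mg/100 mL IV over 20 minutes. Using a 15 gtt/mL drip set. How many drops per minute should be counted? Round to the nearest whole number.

100 mL ÷ (20 min) = 5 mL/min
5 mL/min × 15 gtt/mL = 75 gtt/min

75 gtt/min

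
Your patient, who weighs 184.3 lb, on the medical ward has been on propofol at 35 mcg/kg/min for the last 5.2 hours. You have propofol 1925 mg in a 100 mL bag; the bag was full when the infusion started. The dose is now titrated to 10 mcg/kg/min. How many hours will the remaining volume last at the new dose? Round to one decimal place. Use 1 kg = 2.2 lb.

Initial rate:
Weight = 184.3 lb ÷ 2.2 lb/kg = 83.77273 kg
Dose = 35 mcg/kg/min × 83.77273 kg = 2932.045 mcg/min
2932.045 mcg/min × 60 min/hr = 175922.7 mcg/hr
Concentration = 1925 mg ÷ 100 mL = 19.25 mg/mL = 19250 mcg/mL
Rate = 175922.7 mcg/hr ÷ 19250 mcg/mL = 9.138843 mL/hr
Volume infused so far = 9.138843 mL/hr × 5.2 hr = 47.52198 mL
Volume remaining = 100 − 47.52198 = 52.47802 mL
New rate:
Dose = 10 mcg/kg/min × 83.77273 kg = 837.7273 mcg/min
837.7273 mcg/min × 60 min/hr = 50263.64 mcg/hr
Rate = 50263.64 mcg/hr ÷ 19250 mcg/mL = 2.611098 mL/hr
Time remaining = 52.47802 mL ÷ 2.611098 mL/hr = 20.09806 hr

20.1 hours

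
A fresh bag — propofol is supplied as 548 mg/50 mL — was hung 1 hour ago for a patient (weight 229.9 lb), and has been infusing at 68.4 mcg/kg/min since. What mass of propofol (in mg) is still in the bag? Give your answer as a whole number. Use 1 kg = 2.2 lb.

119 mg

Weight = 229.9 lb ÷ 2.2 lb/kg = 104.5 kg
Dose = 68.4 mcg/kg/min × 104.5 kg = 7147.8 mcg/min
7147.8 mcg/min × 60 min/hr = 428868 mcg/hr
Concentration = 548 mg ÷ 50 mL = 10.96 mg/mL = 10960 mcg/mL
Rate = 428868 mcg/hr ÷ 10960 mcg/mL = 39.13029 mL/hr
Volume infused = 39.13029 mL/hr × 1 hr = 39.13029 mL
Volume remaining = 50 − 39.13029 = 10.86971 mL
Drug remaining = 10.86971 mL × 10960 mcg/mL = 119132 mcg = 119.132 mg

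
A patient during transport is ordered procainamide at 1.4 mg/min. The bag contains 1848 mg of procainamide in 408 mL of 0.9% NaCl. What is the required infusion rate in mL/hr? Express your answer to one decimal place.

18.5 mL/hr

1.4 mg/min × 60 min/hr = 84 mg/hr
Concentration = 1848 mg ÷ 408 mL = 4.529412 mg/mL
Rate = 84 mg/hr ÷ 4.529412 mg/mL = 18.54545 mL/hr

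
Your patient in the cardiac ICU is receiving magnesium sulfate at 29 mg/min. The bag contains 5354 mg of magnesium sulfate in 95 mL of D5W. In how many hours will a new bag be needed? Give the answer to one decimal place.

3.1 hours

29 mg/min × 60 min/hr = 1740 mg/hr
Concentration = 5354 mg ÷ 95 mL = 56.35789 mg/mL
Rate = 1740 mg/hr ÷ 56.35789 mg/mL = 30.87411 mL/hr
Duration = 95 mL ÷ 30.87411 mL/hr = 3.077011 hr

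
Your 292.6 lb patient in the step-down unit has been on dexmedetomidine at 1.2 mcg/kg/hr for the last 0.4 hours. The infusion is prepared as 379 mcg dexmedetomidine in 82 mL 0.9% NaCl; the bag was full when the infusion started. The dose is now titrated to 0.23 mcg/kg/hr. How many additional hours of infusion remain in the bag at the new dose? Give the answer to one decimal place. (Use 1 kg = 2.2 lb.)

10.3 hours

Initial rate:
Weight = 292.6 lb ÷ 2.2 lb/kg = 133 kg
Dose = 1.2 mcg/kg/hr × 133 kg = 159.6 mcg/hr
Concentration = 379 mcg ÷ 82 mL = 4.621951 mcg/mL
Rate = 159.6 mcg/hr ÷ 4.621951 mcg/mL = 34.53087 mL/hr
Volume infused so far = 34.53087 mL/hr × 0.4 hr = 13.81235 mL
Volume remaining = 82 − 13.81235 = 68.18765 mL
New rate:
Dose = 0.23 mcg/kg/hr × 133 kg = 30.59 mcg/hr
Rate = 30.59 mcg/hr ÷ 4.621951 mcg/mL = 6.618417 mL/hr
Time remaining = 68.18765 mL ÷ 6.618417 mL/hr = 10.30271 hr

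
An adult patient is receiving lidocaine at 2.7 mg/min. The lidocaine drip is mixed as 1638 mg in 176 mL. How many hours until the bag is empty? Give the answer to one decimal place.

2.7 mg/min × 60 min/hr = 162 mg/hr
Concentration = 1638 mg ÷ 176 mL = 9.306818 mg/mL
Rate = 162 mg/hr ÷ 9.306818 mg/mL = 17.40659 mL/hr
Duration = 176 mL ÷ 17.40659 mL/hr = 10.11111 hr

10.1 hours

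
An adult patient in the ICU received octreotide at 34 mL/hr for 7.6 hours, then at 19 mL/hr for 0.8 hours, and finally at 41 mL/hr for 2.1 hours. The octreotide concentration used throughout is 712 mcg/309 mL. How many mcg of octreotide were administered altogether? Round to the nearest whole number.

829 mcg

Concentration = 712 mcg ÷ 309 mL = 2.304207 mcg/mL
Stage 1: 34 mL/hr × 7.6 hr = 258.4 mL → 258.4 mL × 2.304207 mcg/mL = 595.4071 mcg
Stage 2: 19 mL/hr × 0.8 hr = 15.2 mL → 15.2 mL × 2.304207 mcg/mL = 35.02395 mcg
Stage 3: 41 mL/hr × 2.1 hr = 86.1 mL → 86.1 mL × 2.304207 mcg/mL = 198.3922 mcg
Total = 595.4071 + 35.02395 + 198.3922 = 828.8233 mcg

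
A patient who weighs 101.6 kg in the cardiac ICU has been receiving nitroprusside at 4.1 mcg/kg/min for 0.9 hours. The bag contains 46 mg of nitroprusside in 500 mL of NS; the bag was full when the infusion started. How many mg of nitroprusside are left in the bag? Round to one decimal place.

Dose = 4.1 mcg/kg/min × 101.6 kg = 416.56 mcg/min
416.56 mcg/min × 60 min/hr = 24993.6 mcg/hr
Concentration = 46 mg ÷ 500 mL = 0.092 mg/mL = 92 mcg/mL
Rate = 24993.6 mcg/hr ÷ 92 mcg/mL = 271.6696 mL/hr
Volume infused = 271.6696 mL/hr × 0.9 hr = 244.5026 mL
Volume remaining = 500 − 244.5026 = 255.4974 mL
Drug remaining = 255.4974 mL × 92 mcg/mL = 23505.76 mcg = 23.50576 mg

23.5 mg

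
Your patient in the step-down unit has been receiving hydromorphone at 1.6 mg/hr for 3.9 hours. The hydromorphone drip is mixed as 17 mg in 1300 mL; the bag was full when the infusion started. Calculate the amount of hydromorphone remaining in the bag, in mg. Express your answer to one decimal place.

Concentration = 17 mg ÷ 1300 mL = 0.01307692 mg/mL
Rate = 1.6 mg/hr ÷ 0.01307692 mg/mL = 122.3529 mL/hr
Volume infused = 122.3529 mL/hr × 3.9 hr = 477.1765 mL
Volume remaining = 1300 − 477.1765 = 822.8235 mL
Drug remaining = 822.8235 mL × 0.01307692 mg/mL = 10.76 mg

10.8 mg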